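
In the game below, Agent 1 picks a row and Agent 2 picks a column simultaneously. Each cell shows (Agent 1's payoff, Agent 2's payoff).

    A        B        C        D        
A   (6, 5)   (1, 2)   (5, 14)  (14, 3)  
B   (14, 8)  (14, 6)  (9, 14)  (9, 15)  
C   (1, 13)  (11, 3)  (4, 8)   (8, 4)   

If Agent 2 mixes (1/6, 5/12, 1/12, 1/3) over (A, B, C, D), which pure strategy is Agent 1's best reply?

Compute Agent 1's expected payoff from each pure strategy against the given mix.
A: (1/6)·6 + (5/12)·1 + (1/12)·5 + (1/3)·14 = 13/2
B: (1/6)·14 + (5/12)·14 + (1/12)·9 + (1/3)·9 = 143/12
C: (1/6)·1 + (5/12)·11 + (1/12)·4 + (1/3)·8 = 31/4
Highest expected payoff is 143/12, from B.

B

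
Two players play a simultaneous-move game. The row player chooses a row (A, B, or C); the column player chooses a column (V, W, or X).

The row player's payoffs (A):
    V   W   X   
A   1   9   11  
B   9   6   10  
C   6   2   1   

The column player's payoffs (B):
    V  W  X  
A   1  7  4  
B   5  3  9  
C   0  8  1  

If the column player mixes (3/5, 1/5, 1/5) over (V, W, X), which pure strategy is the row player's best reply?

Compute the row player's expected payoff from each pure strategy against the given mix.
A: (3/5)·1 + (1/5)·9 + (1/5)·11 = 23/5
B: (3/5)·9 + (1/5)·6 + (1/5)·10 = 43/5
C: (3/5)·6 + (1/5)·2 + (1/5)·1 = 21/5
Highest expected payoff is 43/5, from B.

B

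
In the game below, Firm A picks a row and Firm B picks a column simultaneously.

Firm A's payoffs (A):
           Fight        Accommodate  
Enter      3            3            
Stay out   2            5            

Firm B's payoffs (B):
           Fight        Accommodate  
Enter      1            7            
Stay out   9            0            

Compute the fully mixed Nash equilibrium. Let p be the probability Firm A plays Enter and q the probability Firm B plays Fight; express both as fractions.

p = 3/5, q = 2/3

Each player's mixing probability is pinned down by making the *other* player indifferent.
Firm B indifferent between Fight and Accommodate: p·1 + (1−p)·9 = p·7 + (1−p)·0 ⟹ 9 + (-8)p = 0 + 7p ⟹ p = 3/5.
Firm A indifferent between Enter and Stay out: q·3 + (1−q)·3 = q·2 + (1−q)·5 ⟹ 3 + 0q = 5 + (-3)q ⟹ q = 2/3.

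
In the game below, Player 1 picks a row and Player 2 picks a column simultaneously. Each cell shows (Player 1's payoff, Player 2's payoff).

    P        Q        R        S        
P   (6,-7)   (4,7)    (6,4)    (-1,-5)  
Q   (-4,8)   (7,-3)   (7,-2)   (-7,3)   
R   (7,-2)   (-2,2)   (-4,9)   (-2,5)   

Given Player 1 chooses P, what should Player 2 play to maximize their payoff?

Q

With Player 1 fixed at P, Player 2's payoffs are: P → -7, Q → 7, R → 4, S → -5.
The maximum is 7, achieved by Q.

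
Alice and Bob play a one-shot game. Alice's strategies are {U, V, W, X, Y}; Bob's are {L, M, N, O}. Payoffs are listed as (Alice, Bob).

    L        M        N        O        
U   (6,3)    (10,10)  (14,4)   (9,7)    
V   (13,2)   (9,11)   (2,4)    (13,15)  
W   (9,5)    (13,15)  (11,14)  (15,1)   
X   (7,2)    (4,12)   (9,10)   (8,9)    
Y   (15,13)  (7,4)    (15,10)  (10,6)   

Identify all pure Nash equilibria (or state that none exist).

Find each player's best response to every opponent strategy; NE are the intersections.
Alice's best responses — vs L: Y (payoff 15); vs M: W (payoff 13); vs N: Y (payoff 15); vs O: W (payoff 15).
Bob's best responses — vs U: M (payoff 10); vs V: O (payoff 15); vs W: M (payoff 15); vs X: M (payoff 12); vs Y: L (payoff 13).
Mutual best responses occur at (W, M) and (Y, L); at each, neither player gains by switching.

(W, M) and (Y, L)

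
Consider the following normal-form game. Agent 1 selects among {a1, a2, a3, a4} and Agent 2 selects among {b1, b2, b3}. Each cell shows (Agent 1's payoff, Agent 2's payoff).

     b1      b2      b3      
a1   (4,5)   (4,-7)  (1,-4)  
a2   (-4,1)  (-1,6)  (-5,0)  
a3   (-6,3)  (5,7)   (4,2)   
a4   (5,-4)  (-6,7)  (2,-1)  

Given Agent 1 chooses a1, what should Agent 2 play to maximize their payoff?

With Agent 1 fixed at a1, Agent 2's payoffs are: b1 → 5, b2 → -7, b3 → -4.
The maximum is 5, achieved by b1.

b1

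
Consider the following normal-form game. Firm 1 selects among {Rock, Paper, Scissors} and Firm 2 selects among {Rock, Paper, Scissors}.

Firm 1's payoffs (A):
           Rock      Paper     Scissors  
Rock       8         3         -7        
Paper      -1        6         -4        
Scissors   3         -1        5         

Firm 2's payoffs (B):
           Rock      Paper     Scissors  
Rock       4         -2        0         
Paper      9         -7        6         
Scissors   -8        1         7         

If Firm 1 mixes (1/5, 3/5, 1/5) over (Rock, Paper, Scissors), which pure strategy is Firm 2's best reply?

Firm 2's best reply maximizes expected payoff against the mix.
Rock: (1/5)·4 + (3/5)·9 + (1/5)·(-8) = 23/5
Paper: (1/5)·(-2) + (3/5)·(-7) + (1/5)·1 = -22/5
Scissors: (1/5)·0 + (3/5)·6 + (1/5)·7 = 5
Highest expected payoff is 5, from Scissors.

Scissors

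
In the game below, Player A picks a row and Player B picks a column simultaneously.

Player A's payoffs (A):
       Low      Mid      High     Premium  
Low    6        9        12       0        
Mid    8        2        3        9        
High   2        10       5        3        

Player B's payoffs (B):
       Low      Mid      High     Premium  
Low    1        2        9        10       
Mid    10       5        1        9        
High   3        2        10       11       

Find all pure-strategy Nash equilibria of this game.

(Mid, Low)

Check mutual best responses: a cell is a NE iff neither player can gain by unilaterally deviating.
Player A's best responses — vs Low: Mid (payoff 8); vs Mid: High (payoff 10); vs High: Low (payoff 12); vs Premium: Mid (payoff 9).
Player B's best responses — vs Low: Premium (payoff 10); vs Mid: Low (payoff 10); vs High: Premium (payoff 11).
The only mutual best response is (Mid, Low); neither player gains by switching there.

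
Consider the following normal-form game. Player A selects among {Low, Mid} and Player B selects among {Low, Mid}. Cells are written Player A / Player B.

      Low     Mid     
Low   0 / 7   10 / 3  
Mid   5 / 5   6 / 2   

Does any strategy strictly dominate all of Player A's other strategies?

A strategy is strictly dominant if it gives Player A a strictly higher payoff than every other strategy, against every choice by the opponent.
Low is not dominant: against Low, Mid gives 5 > 0.
Mid is not dominant: against Mid, Low gives 10 > 6.
No single strategy is best against every opponent action.

No strictly dominant strategy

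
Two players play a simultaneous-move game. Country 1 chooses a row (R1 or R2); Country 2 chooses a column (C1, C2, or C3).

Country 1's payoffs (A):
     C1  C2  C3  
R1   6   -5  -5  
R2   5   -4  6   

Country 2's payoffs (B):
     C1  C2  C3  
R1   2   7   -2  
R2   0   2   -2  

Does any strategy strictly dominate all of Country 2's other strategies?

Check whether one of Country 2's strategies beats all alternatives regardless of what the opponent does.
C2 strictly dominates: vs R1: 7 > each of {2, -2}; vs R2: 2 > each of {0, -2}.

C2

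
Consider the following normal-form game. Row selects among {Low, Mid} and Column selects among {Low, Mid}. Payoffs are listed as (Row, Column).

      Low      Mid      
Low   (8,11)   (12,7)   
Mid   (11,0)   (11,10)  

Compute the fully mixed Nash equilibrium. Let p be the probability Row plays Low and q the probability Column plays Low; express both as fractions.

In a mixed NE each player is indifferent between their pure strategies, so the opponent's mix sets the indifference.
Column indifferent between Low and Mid: p·11 + (1−p)·0 = p·7 + (1−p)·10 ⟹ 0 + 11p = 10 + (-3)p ⟹ p = 5/7.
Row indifferent between Low and Mid: q·8 + (1−q)·12 = q·11 + (1−q)·11 ⟹ 12 + (-4)q = 11 + 0q ⟹ q = 1/4.

p = 5/7, q = 1/4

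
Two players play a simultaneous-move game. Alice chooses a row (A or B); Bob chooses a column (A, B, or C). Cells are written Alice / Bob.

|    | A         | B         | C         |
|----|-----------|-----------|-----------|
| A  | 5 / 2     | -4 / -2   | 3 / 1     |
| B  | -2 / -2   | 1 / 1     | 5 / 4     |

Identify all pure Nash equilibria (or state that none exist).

Find each player's best response to every opponent strategy; NE are the intersections.
Alice's best responses — vs A: A (payoff 5); vs B: B (payoff 1); vs C: B (payoff 5).
Bob's best responses — vs A: A (payoff 2); vs B: C (payoff 4).
Mutual best responses occur at (A, A) and (B, C); at each, neither player gains by switching.

(A, A) and (B, C)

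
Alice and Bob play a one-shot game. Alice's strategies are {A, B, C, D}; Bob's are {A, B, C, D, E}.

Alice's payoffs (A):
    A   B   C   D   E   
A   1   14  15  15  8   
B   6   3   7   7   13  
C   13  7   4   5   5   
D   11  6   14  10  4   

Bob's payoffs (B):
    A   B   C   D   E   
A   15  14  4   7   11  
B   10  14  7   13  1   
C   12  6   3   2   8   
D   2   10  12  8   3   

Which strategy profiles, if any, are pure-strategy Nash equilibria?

(C, A)

A profile is a Nash equilibrium when each player is best-responding to the other.
Alice's best responses — vs A: C (payoff 13); vs B: A (payoff 14); vs C: A (payoff 15); vs D: A (payoff 15); vs E: B (payoff 13).
Bob's best responses — vs A: A (payoff 15); vs B: B (payoff 14); vs C: A (payoff 12); vs D: C (payoff 12).
The only mutual best response is (C, A); neither player gains by switching there.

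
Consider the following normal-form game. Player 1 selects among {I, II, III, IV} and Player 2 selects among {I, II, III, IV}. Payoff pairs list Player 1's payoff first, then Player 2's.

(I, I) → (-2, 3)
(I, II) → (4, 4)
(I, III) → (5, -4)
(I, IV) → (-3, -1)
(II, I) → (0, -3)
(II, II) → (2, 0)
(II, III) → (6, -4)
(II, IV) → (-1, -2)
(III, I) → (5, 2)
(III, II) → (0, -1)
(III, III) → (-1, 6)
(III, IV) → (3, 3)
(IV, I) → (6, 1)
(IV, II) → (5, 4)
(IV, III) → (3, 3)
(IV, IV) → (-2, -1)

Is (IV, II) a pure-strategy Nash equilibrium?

Holding Player 2 at II: Player 1 gets 5 from IV, versus 4 from I, 2 from II, 0 from III. No profitable deviation for Player 1.
Holding Player 1 at IV: Player 2 gets 4 from II, versus 1 from I, 3 from III, -1 from IV. No profitable deviation for Player 2 either.

Yes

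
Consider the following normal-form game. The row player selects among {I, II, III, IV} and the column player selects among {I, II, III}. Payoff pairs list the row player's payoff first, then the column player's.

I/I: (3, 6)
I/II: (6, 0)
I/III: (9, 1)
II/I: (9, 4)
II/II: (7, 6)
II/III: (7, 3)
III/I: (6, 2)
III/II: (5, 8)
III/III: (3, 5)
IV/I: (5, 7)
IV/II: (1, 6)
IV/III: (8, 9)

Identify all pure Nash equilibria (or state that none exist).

Find each player's best response to every opponent strategy; NE are the intersections.
The row player's best responses — vs I: II (payoff 9); vs II: II (payoff 7); vs III: I (payoff 9).
The column player's best responses — vs I: I (payoff 6); vs II: II (payoff 6); vs III: II (payoff 8); vs IV: III (payoff 9).
The only mutual best response is (II, II); neither player gains by switching there.

(II, II)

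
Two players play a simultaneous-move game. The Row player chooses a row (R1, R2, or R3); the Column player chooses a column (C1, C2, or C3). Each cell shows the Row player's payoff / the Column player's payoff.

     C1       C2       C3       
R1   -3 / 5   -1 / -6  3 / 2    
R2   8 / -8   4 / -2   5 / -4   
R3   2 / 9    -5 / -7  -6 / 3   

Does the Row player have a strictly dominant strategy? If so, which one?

Check whether one of the Row player's strategies beats all alternatives regardless of what the opponent does.
R2 strictly dominates: vs C1: 8 > each of {-3, 2}; vs C2: 4 > each of {-1, -5}; vs C3: 5 > each of {3, -6}.

R2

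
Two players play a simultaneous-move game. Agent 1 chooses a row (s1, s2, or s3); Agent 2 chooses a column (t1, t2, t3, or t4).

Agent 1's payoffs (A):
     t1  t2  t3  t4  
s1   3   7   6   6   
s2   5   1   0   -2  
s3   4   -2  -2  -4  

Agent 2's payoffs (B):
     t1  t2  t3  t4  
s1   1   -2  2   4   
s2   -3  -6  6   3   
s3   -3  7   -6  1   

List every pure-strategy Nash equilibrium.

(s1, t4)

Find each player's best response to every opponent strategy; NE are the intersections.
Agent 1's best responses — vs t1: s2 (payoff 5); vs t2: s1 (payoff 7); vs t3: s1 (payoff 6); vs t4: s1 (payoff 6).
Agent 2's best responses — vs s1: t4 (payoff 4); vs s2: t3 (payoff 6); vs s3: t2 (payoff 7).
The only mutual best response is (s1, t4); neither player gains by switching there.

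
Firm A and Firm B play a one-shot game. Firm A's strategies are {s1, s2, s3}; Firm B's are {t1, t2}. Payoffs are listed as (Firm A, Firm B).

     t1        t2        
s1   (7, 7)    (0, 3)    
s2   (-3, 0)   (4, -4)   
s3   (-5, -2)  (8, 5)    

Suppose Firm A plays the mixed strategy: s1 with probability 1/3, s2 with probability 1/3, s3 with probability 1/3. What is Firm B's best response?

t1

Firm B's best reply maximizes expected payoff against the mix.
t1: (1/3)·7 + (1/3)·0 + (1/3)·(-2) = 5/3
t2: (1/3)·3 + (1/3)·(-4) + (1/3)·5 = 4/3
Highest expected payoff is 5/3, from t1.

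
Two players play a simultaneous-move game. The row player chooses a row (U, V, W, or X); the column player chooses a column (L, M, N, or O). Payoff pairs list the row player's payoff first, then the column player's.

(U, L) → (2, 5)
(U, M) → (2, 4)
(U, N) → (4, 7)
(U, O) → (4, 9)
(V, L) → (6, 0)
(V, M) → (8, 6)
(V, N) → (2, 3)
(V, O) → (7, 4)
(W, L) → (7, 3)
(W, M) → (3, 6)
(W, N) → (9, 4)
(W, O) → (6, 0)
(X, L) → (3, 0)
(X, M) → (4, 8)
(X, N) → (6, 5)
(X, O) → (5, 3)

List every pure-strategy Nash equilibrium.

(V, M)

A profile is a Nash equilibrium when each player is best-responding to the other.
The row player's best responses — vs L: W (payoff 7); vs M: V (payoff 8); vs N: W (payoff 9); vs O: V (payoff 7).
The column player's best responses — vs U: O (payoff 9); vs V: M (payoff 6); vs W: M (payoff 6); vs X: M (payoff 8).
The only mutual best response is (V, M); neither player gains by switching there.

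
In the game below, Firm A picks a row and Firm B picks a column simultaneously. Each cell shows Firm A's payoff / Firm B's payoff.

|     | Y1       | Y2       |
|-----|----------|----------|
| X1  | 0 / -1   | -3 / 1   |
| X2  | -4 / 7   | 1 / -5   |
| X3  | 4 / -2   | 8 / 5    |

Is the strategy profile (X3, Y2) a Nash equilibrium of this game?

Yes

Holding Firm B at Y2: Firm A gets 8 from X3, versus -3 from X1, 1 from X2. No profitable deviation for Firm A.
Holding Firm A at X3: Firm B gets 5 from Y2, versus -2 from Y1. No profitable deviation for Firm B either.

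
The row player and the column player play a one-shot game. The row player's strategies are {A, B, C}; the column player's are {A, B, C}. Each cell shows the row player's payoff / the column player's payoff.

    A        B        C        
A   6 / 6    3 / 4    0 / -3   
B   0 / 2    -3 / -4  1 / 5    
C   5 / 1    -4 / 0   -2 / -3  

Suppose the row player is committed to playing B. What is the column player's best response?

With the row player fixed at B, the column player's payoffs are: A → 2, B → -4, C → 5.
The maximum is 5, achieved by C.

C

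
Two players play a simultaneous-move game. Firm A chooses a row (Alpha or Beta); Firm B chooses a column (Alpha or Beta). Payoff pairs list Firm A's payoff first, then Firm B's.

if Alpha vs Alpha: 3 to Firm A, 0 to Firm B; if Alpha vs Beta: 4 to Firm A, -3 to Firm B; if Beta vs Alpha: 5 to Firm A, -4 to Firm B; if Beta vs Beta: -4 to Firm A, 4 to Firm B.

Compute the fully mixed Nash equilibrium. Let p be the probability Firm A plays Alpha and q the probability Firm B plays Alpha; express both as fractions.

In a mixed NE each player is indifferent between their pure strategies, so the opponent's mix sets the indifference.
Firm B indifferent between Alpha and Beta: p·0 + (1−p)·(-4) = p·(-3) + (1−p)·4 ⟹ (-4) + 4p = 4 + (-7)p ⟹ p = 8/11.
Firm A indifferent between Alpha and Beta: q·3 + (1−q)·4 = q·5 + (1−q)·(-4) ⟹ 4 + (-1)q = (-4) + 9q ⟹ q = 4/5.

p = 8/11, q = 4/5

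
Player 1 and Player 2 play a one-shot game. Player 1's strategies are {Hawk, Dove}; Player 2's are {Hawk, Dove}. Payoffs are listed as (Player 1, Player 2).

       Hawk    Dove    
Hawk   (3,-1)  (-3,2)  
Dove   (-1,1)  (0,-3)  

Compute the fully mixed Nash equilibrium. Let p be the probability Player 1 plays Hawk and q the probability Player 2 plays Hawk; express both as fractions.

Each player's mixing probability is pinned down by making the *other* player indifferent.
Player 2 indifferent between Hawk and Dove: p·(-1) + (1−p)·1 = p·2 + (1−p)·(-3) ⟹ 1 + (-2)p = (-3) + 5p ⟹ p = 4/7.
Player 1 indifferent between Hawk and Dove: q·3 + (1−q)·(-3) = q·(-1) + (1−q)·0 ⟹ (-3) + 6q = 0 + (-1)q ⟹ q = 3/7.

p = 4/7, q = 3/7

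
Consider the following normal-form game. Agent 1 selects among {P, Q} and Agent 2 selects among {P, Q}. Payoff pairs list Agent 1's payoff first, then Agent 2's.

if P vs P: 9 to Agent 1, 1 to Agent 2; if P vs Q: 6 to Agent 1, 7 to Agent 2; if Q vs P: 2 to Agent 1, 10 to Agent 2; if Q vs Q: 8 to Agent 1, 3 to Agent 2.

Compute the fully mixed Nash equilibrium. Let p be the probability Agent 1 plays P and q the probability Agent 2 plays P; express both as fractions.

Each player's mixing probability is pinned down by making the *other* player indifferent.
Agent 2 indifferent between P and Q: p·1 + (1−p)·10 = p·7 + (1−p)·3 ⟹ 10 + (-9)p = 3 + 4p ⟹ p = 7/13.
Agent 1 indifferent between P and Q: q·9 + (1−q)·6 = q·2 + (1−q)·8 ⟹ 6 + 3q = 8 + (-6)q ⟹ q = 2/9.

p = 7/13, q = 2/9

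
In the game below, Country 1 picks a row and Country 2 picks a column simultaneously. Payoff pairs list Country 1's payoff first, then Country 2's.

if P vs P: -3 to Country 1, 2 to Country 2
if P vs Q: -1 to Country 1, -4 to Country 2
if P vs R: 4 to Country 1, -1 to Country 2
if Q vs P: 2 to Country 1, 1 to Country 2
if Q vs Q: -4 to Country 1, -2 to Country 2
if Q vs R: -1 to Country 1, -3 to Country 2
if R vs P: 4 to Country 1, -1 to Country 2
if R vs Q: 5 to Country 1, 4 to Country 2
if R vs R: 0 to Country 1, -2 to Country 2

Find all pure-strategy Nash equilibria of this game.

(R, Q)

A profile is a Nash equilibrium when each player is best-responding to the other.
Country 1's best responses — vs P: R (payoff 4); vs Q: R (payoff 5); vs R: P (payoff 4).
Country 2's best responses — vs P: P (payoff 2); vs Q: P (payoff 1); vs R: Q (payoff 4).
The only mutual best response is (R, Q); neither player gains by switching there.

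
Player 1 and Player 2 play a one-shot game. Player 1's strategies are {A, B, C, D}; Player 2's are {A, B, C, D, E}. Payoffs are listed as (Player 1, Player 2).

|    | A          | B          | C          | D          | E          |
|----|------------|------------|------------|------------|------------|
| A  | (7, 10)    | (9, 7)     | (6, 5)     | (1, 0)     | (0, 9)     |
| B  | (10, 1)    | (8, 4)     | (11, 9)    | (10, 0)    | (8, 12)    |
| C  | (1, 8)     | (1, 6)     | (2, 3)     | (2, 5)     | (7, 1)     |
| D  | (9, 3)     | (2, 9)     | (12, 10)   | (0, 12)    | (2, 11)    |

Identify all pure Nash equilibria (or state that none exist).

A profile is a Nash equilibrium when each player is best-responding to the other.
Player 1's best responses — vs A: B (payoff 10); vs B: A (payoff 9); vs C: D (payoff 12); vs D: B (payoff 10); vs E: B (payoff 8).
Player 2's best responses — vs A: A (payoff 10); vs B: E (payoff 12); vs C: A (payoff 8); vs D: D (payoff 12).
The only mutual best response is (B, E); neither player gains by switching there.

(B, E)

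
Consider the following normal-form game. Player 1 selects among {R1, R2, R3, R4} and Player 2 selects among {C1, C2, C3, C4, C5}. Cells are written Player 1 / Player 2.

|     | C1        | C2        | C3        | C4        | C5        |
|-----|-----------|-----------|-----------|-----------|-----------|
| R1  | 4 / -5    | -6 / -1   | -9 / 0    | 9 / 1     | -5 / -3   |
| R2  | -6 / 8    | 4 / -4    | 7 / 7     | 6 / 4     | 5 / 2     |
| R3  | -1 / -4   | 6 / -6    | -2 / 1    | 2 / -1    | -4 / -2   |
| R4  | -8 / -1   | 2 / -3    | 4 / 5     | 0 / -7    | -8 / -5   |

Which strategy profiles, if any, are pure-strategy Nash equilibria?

Check mutual best responses: a cell is a NE iff neither player can gain by unilaterally deviating.
Player 1's best responses — vs C1: R1 (payoff 4); vs C2: R3 (payoff 6); vs C3: R2 (payoff 7); vs C4: R1 (payoff 9); vs C5: R2 (payoff 5).
Player 2's best responses — vs R1: C4 (payoff 1); vs R2: C1 (payoff 8); vs R3: C3 (payoff 1); vs R4: C3 (payoff 5).
The only mutual best response is (R1, C4); neither player gains by switching there.

(R1, C4)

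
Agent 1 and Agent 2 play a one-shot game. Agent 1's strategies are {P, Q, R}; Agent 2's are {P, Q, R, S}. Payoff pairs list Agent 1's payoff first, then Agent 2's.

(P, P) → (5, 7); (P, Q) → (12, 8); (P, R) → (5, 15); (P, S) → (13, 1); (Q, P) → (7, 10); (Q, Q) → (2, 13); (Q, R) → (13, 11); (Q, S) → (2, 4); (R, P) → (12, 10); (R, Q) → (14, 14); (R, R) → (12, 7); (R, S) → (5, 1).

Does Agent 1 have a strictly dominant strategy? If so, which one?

None

Check whether one of Agent 1's strategies beats all alternatives regardless of what the opponent does.
P is not dominant: against P, Q gives 7 > 5.
Q is not dominant: against P, R gives 12 > 7.
R is not dominant: against R, Q gives 13 > 12.
No single strategy is best against every opponent action.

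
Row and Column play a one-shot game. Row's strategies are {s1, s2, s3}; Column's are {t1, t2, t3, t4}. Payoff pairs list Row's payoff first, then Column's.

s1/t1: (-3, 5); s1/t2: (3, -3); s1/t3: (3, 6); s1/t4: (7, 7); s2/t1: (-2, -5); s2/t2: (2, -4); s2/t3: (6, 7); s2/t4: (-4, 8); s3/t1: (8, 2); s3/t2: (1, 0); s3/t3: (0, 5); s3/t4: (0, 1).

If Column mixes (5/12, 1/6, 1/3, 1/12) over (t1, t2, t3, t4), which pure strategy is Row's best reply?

Row's best reply maximizes expected payoff against the mix.
s1: (5/12)·(-3) + (1/6)·3 + (1/3)·3 + (1/12)·7 = 5/6
s2: (5/12)·(-2) + (1/6)·2 + (1/3)·6 + (1/12)·(-4) = 7/6
s3: (5/12)·8 + (1/6)·1 + (1/3)·0 + (1/12)·0 = 7/2
Highest expected payoff is 7/2, from s3.

s3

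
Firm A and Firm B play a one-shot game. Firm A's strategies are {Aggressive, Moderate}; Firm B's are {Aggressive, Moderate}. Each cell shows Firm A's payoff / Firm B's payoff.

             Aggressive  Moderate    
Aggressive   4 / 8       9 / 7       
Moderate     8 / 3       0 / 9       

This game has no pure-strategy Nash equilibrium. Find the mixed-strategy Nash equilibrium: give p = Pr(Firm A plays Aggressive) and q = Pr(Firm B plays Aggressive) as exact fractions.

Each player's mixing probability is pinned down by making the *other* player indifferent.
Firm B indifferent between Aggressive and Moderate: p·8 + (1−p)·3 = p·7 + (1−p)·9 ⟹ 3 + 5p = 9 + (-2)p ⟹ p = 6/7.
Firm A indifferent between Aggressive and Moderate: q·4 + (1−q)·9 = q·8 + (1−q)·0 ⟹ 9 + (-5)q = 0 + 8q ⟹ q = 9/13.

p = 6/7, q = 9/13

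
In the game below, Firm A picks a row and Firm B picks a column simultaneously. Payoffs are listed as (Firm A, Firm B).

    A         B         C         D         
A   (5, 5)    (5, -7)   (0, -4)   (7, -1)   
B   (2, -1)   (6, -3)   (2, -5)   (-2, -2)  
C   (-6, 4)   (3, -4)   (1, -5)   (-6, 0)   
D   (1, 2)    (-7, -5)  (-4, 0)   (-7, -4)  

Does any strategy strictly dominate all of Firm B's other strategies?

A

A strategy is strictly dominant if it gives Firm B a strictly higher payoff than every other strategy, against every choice by the opponent.
A strictly dominates: vs A: 5 > each of {-7, -4, -1}; vs B: -1 > each of {-3, -5, -2}; vs C: 4 > each of {-4, -5, 0}; vs D: 2 > each of {-5, 0, -4}.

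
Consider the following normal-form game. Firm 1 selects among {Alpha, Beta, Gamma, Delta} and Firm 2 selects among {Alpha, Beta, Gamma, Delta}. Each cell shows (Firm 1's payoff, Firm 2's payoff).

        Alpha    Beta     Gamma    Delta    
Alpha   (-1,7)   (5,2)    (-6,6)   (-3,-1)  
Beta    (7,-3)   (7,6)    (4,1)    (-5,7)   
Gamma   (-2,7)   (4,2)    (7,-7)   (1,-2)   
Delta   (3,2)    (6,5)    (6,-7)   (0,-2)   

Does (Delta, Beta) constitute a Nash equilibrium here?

No

Holding Firm 2 at Beta: Firm 1 gets 6 from Delta but could get 7 by switching to Beta. Firm 1 has a profitable deviation.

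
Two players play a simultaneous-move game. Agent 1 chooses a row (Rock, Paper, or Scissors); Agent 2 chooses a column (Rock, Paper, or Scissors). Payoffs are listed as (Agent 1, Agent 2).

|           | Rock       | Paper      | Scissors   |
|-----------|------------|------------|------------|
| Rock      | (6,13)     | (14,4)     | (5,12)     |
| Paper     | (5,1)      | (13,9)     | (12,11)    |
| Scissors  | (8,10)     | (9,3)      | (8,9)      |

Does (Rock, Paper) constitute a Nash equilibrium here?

No

Holding Agent 2 at Paper: Agent 1 gets 14 from Rock, versus 13 from Paper, 9 from Scissors. No profitable deviation for Agent 1.
Holding Agent 1 at Rock: Agent 2 gets 4 from Paper but could get 13 by switching to Rock. Agent 2 has a profitable deviation.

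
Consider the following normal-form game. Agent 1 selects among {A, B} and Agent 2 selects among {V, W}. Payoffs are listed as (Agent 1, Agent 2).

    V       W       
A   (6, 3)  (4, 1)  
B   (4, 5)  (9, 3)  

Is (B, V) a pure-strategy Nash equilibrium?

No

Holding Agent 2 at V: Agent 1 gets 4 from B but could get 6 by switching to A. Agent 1 has a profitable deviation.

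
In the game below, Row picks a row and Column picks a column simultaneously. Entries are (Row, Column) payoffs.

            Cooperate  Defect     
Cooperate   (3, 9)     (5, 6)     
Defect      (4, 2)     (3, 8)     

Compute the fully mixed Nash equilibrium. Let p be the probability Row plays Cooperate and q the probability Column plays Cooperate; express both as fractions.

p = 2/3, q = 2/3

Each player's mixing probability is pinned down by making the *other* player indifferent.
Column indifferent between Cooperate and Defect: p·9 + (1−p)·2 = p·6 + (1−p)·8 ⟹ 2 + 7p = 8 + (-2)p ⟹ p = 2/3.
Row indifferent between Cooperate and Defect: q·3 + (1−q)·5 = q·4 + (1−q)·3 ⟹ 5 + (-2)q = 3 + 1q ⟹ q = 2/3.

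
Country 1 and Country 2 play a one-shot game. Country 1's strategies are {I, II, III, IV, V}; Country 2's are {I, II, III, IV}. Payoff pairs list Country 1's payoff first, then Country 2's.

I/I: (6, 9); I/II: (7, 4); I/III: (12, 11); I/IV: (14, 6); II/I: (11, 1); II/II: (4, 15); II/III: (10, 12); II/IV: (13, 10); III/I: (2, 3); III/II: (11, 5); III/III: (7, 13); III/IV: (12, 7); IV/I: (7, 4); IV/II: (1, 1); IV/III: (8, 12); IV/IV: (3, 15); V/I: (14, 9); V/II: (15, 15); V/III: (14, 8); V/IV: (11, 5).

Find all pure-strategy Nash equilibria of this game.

(V, II)

Find each player's best response to every opponent strategy; NE are the intersections.
Country 1's best responses — vs I: V (payoff 14); vs II: V (payoff 15); vs III: V (payoff 14); vs IV: I (payoff 14).
Country 2's best responses — vs I: III (payoff 11); vs II: II (payoff 15); vs III: III (payoff 13); vs IV: IV (payoff 15); vs V: II (payoff 15).
The only mutual best response is (V, II); neither player gains by switching there.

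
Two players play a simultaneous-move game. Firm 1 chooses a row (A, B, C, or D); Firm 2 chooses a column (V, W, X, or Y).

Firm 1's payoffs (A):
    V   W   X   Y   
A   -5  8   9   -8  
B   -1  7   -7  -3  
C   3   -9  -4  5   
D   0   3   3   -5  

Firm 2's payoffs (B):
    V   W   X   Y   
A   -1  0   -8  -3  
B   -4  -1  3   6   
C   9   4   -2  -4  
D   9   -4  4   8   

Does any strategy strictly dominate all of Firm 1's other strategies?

No strictly dominant strategy

A strategy is strictly dominant if it gives Firm 1 a strictly higher payoff than every other strategy, against every choice by the opponent.
A is not dominant: against V, B gives -1 > -5.
B is not dominant: against V, C gives 3 > -1.
C is not dominant: against W, A gives 8 > -9.
D is not dominant: against V, C gives 3 > 0.
No single strategy is best against every opponent action.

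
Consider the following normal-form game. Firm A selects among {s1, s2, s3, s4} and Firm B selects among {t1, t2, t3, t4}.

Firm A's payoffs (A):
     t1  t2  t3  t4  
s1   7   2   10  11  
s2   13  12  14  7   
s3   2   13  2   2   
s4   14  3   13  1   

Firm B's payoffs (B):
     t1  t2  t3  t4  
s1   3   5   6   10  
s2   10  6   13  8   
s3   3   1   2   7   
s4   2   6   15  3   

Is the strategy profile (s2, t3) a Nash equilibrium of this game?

Holding Firm B at t3: Firm A gets 14 from s2, versus 10 from s1, 2 from s3, 13 from s4. No profitable deviation for Firm A.
Holding Firm A at s2: Firm B gets 13 from t3, versus 10 from t1, 6 from t2, 8 from t4. No profitable deviation for Firm B either.

Yes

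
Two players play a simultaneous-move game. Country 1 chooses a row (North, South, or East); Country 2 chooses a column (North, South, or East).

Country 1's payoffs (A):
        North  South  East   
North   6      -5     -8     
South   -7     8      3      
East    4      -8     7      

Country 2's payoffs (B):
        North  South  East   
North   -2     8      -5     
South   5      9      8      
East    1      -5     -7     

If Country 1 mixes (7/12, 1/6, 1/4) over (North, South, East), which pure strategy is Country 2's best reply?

South

Country 2's best reply maximizes expected payoff against the mix.
North: (7/12)·(-2) + (1/6)·5 + (1/4)·1 = -1/12
South: (7/12)·8 + (1/6)·9 + (1/4)·(-5) = 59/12
East: (7/12)·(-5) + (1/6)·8 + (1/4)·(-7) = -10/3
Highest expected payoff is 59/12, from South.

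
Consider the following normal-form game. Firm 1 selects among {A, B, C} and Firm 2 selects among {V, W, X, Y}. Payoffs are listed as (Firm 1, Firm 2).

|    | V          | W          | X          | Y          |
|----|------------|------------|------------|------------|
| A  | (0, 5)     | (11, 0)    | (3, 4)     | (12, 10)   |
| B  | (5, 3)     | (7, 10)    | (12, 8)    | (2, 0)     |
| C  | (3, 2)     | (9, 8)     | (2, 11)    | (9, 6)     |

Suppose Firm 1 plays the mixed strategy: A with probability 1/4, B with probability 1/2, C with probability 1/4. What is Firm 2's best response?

X

Firm 2's best reply maximizes expected payoff against the mix.
V: (1/4)·5 + (1/2)·3 + (1/4)·2 = 13/4
W: (1/4)·0 + (1/2)·10 + (1/4)·8 = 7
X: (1/4)·4 + (1/2)·8 + (1/4)·11 = 31/4
Y: (1/4)·10 + (1/2)·0 + (1/4)·6 = 4
Highest expected payoff is 31/4, from X.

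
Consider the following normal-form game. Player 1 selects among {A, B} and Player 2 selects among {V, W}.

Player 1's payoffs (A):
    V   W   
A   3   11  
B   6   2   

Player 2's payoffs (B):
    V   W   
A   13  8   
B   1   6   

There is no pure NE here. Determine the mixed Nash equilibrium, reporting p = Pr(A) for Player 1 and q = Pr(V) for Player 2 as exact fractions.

p = 1/2, q = 3/4

Each player's mixing probability is pinned down by making the *other* player indifferent.
Player 2 indifferent between V and W: p·13 + (1−p)·1 = p·8 + (1−p)·6 ⟹ 1 + 12p = 6 + 2p ⟹ p = 1/2.
Player 1 indifferent between A and B: q·3 + (1−q)·11 = q·6 + (1−q)·2 ⟹ 11 + (-8)q = 2 + 4q ⟹ q = 3/4.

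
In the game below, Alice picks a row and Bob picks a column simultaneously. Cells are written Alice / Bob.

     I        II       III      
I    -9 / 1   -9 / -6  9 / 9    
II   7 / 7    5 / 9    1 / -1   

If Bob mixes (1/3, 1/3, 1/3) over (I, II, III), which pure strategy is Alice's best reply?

II

Compute Alice's expected payoff from each pure strategy against the given mix.
I: (1/3)·(-9) + (1/3)·(-9) + (1/3)·9 = -3
II: (1/3)·7 + (1/3)·5 + (1/3)·1 = 13/3
Highest expected payoff is 13/3, from II.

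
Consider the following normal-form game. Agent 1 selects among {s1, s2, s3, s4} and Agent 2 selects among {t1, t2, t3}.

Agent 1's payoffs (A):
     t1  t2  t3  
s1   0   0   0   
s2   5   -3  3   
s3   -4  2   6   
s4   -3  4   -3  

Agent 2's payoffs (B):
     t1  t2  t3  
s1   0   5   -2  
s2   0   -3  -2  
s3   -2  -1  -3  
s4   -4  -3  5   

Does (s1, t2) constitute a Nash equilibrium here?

Holding Agent 2 at t2: Agent 1 gets 0 from s1 but could get 4 by switching to s4. Agent 1 has a profitable deviation.

No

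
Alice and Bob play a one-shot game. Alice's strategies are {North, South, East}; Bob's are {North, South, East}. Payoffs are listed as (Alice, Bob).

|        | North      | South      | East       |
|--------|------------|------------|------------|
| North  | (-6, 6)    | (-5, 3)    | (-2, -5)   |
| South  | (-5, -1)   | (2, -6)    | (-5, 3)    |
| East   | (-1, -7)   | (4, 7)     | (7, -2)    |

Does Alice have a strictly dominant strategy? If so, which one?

Check whether one of Alice's strategies beats all alternatives regardless of what the opponent does.
East strictly dominates: vs North: -1 > each of {-6, -5}; vs South: 4 > each of {-5, 2}; vs East: 7 > each of {-2, -5}.

East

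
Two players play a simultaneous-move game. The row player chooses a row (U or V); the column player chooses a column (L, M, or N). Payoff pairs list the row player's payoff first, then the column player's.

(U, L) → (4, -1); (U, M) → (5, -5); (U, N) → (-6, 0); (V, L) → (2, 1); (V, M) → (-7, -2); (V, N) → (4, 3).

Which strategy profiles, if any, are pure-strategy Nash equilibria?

Find each player's best response to every opponent strategy; NE are the intersections.
The row player's best responses — vs L: U (payoff 4); vs M: U (payoff 5); vs N: V (payoff 4).
The column player's best responses — vs U: N (payoff 0); vs V: N (payoff 3).
The only mutual best response is (V, N); neither player gains by switching there.

(V, N)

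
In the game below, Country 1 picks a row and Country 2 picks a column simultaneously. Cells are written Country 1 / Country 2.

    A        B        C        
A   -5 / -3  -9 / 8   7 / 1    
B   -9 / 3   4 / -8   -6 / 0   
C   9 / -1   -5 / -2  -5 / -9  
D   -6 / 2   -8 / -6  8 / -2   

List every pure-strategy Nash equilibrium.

Check mutual best responses: a cell is a NE iff neither player can gain by unilaterally deviating.
Country 1's best responses — vs A: C (payoff 9); vs B: B (payoff 4); vs C: D (payoff 8).
Country 2's best responses — vs A: B (payoff 8); vs B: A (payoff 3); vs C: A (payoff -1); vs D: A (payoff 2).
The only mutual best response is (C, A); neither player gains by switching there.

(C, A)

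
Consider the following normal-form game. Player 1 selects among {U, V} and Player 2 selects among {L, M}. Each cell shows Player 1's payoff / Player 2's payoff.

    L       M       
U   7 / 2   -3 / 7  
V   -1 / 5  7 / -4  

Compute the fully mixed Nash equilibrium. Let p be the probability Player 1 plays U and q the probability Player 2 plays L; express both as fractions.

p = 9/14, q = 5/9

Each player's mixing probability is pinned down by making the *other* player indifferent.
Player 2 indifferent between L and M: p·2 + (1−p)·5 = p·7 + (1−p)·(-4) ⟹ 5 + (-3)p = (-4) + 11p ⟹ p = 9/14.
Player 1 indifferent between U and V: q·7 + (1−q)·(-3) = q·(-1) + (1−q)·7 ⟹ (-3) + 10q = 7 + (-8)q ⟹ q = 5/9.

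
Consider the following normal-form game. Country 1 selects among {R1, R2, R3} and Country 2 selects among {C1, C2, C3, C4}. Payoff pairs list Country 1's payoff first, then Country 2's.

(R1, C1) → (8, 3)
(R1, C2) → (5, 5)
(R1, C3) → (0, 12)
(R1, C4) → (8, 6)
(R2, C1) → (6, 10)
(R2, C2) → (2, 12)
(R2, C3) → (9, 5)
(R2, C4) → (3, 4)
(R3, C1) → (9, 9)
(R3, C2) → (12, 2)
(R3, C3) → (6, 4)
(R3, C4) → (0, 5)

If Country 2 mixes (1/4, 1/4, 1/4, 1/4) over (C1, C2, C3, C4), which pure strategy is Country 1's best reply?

Compute Country 1's expected payoff from each pure strategy against the given mix.
R1: (1/4)·8 + (1/4)·5 + (1/4)·0 + (1/4)·8 = 21/4
R2: (1/4)·6 + (1/4)·2 + (1/4)·9 + (1/4)·3 = 5
R3: (1/4)·9 + (1/4)·12 + (1/4)·6 + (1/4)·0 = 27/4
Highest expected payoff is 27/4, from R3.

R3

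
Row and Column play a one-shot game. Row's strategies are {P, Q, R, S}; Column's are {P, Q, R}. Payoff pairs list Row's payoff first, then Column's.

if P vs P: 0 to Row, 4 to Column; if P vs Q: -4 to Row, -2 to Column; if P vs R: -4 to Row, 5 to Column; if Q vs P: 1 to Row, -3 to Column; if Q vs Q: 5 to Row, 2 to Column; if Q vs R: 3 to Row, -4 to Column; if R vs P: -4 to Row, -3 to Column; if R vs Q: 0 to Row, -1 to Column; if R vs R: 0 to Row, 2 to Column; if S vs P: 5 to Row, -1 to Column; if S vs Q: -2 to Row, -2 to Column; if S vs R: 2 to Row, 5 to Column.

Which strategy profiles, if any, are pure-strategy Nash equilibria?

(Q, Q)

Find each player's best response to every opponent strategy; NE are the intersections.
Row's best responses — vs P: S (payoff 5); vs Q: Q (payoff 5); vs R: Q (payoff 3).
Column's best responses — vs P: R (payoff 5); vs Q: Q (payoff 2); vs R: R (payoff 2); vs S: R (payoff 5).
The only mutual best response is (Q, Q); neither player gains by switching there.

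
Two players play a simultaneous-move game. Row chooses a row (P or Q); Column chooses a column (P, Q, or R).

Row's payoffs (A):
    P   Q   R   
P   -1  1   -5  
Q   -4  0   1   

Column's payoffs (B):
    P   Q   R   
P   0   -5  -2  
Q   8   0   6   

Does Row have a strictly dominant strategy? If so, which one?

No strictly dominant strategy

A strategy is strictly dominant if it gives Row a strictly higher payoff than every other strategy, against every choice by the opponent.
P is not dominant: against R, Q gives 1 > -5.
Q is not dominant: against P, P gives -1 > -4.
No single strategy is best against every opponent action.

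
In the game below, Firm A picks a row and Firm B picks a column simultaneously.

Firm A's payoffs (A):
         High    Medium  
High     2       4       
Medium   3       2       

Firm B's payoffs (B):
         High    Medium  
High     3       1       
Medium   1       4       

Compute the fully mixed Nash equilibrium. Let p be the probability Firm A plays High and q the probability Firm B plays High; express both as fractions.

p = 3/5, q = 2/3

In a mixed NE each player is indifferent between their pure strategies, so the opponent's mix sets the indifference.
Firm B indifferent between High and Medium: p·3 + (1−p)·1 = p·1 + (1−p)·4 ⟹ 1 + 2p = 4 + (-3)p ⟹ p = 3/5.
Firm A indifferent between High and Medium: q·2 + (1−q)·4 = q·3 + (1−q)·2 ⟹ 4 + (-2)q = 2 + 1q ⟹ q = 2/3.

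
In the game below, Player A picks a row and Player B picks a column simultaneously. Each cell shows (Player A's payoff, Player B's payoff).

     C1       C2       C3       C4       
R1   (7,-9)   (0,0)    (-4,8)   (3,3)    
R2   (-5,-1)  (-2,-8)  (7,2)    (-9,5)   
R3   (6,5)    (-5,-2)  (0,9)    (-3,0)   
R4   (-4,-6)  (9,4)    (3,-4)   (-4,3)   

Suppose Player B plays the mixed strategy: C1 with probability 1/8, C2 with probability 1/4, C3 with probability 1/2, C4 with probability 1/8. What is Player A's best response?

R4

Player A's best reply maximizes expected payoff against the mix.
R1: (1/8)·7 + (1/4)·0 + (1/2)·(-4) + (1/8)·3 = -3/4
R2: (1/8)·(-5) + (1/4)·(-2) + (1/2)·7 + (1/8)·(-9) = 5/4
R3: (1/8)·6 + (1/4)·(-5) + (1/2)·0 + (1/8)·(-3) = -7/8
R4: (1/8)·(-4) + (1/4)·9 + (1/2)·3 + (1/8)·(-4) = 11/4
Highest expected payoff is 11/4, from R4.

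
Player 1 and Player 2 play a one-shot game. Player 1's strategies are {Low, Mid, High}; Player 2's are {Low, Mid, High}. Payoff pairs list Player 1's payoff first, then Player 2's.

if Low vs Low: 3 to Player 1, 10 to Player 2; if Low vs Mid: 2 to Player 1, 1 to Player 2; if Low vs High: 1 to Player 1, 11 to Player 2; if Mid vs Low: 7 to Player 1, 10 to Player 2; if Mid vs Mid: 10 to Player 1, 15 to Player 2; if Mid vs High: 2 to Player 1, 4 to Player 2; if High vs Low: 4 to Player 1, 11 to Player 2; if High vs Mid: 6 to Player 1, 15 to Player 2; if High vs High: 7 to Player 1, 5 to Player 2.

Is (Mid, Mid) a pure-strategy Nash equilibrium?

Holding Player 2 at Mid: Player 1 gets 10 from Mid, versus 2 from Low, 6 from High. No profitable deviation for Player 1.
Holding Player 1 at Mid: Player 2 gets 15 from Mid, versus 10 from Low, 4 from High. No profitable deviation for Player 2 either.

Yes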